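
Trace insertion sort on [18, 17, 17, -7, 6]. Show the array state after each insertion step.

First element 18 is already 'sorted'
Insert 17: shifted 1 elements -> [17, 18, 17, -7, 6]
Insert 17: shifted 1 elements -> [17, 17, 18, -7, 6]
Insert -7: shifted 3 elements -> [-7, 17, 17, 18, 6]
Insert 6: shifted 3 elements -> [-7, 6, 17, 17, 18]


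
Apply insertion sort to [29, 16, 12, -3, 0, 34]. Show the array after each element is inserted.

First element 29 is already 'sorted'
Insert 16: shifted 1 elements -> [16, 29, 12, -3, 0, 34]
Insert 12: shifted 2 elements -> [12, 16, 29, -3, 0, 34]
Insert -3: shifted 3 elements -> [-3, 12, 16, 29, 0, 34]
Insert 0: shifted 3 elements -> [-3, 0, 12, 16, 29, 34]
Insert 34: shifted 0 elements -> [-3, 0, 12, 16, 29, 34]


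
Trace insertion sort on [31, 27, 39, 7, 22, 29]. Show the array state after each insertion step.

First element 31 is already 'sorted'
Insert 27: shifted 1 elements -> [27, 31, 39, 7, 22, 29]
Insert 39: shifted 0 elements -> [27, 31, 39, 7, 22, 29]
Insert 7: shifted 3 elements -> [7, 27, 31, 39, 22, 29]
Insert 22: shifted 3 elements -> [7, 22, 27, 31, 39, 29]
Insert 29: shifted 2 elements -> [7, 22, 27, 29, 31, 39]


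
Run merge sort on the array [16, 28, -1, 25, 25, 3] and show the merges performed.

Divide and conquer:
  Merge [28] + [-1] -> [-1, 28]
  Merge [16] + [-1, 28] -> [-1, 16, 28]
  Merge [25] + [3] -> [3, 25]
  Merge [25] + [3, 25] -> [3, 25, 25]
  Merge [-1, 16, 28] + [3, 25, 25] -> [-1, 3, 16, 25, 25, 28]


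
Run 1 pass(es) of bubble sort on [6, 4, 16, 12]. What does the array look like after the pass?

After pass 1: [4, 6, 12, 16] (2 swaps)
Total swaps: 2


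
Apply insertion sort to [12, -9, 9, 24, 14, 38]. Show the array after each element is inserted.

First element 12 is already 'sorted'
Insert -9: shifted 1 elements -> [-9, 12, 9, 24, 14, 38]
Insert 9: shifted 1 elements -> [-9, 9, 12, 24, 14, 38]
Insert 24: shifted 0 elements -> [-9, 9, 12, 24, 14, 38]
Insert 14: shifted 1 elements -> [-9, 9, 12, 14, 24, 38]
Insert 38: shifted 0 elements -> [-9, 9, 12, 14, 24, 38]


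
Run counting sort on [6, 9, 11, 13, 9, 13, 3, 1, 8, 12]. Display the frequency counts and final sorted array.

Count array: [0, 1, 0, 1, 0, 0, 1, 0, 1, 2, 0, 1, 1, 2]
(count[i] = number of elements equal to i)
Cumulative count: [0, 1, 1, 2, 2, 2, 3, 3, 4, 6, 6, 7, 8, 10]
Sorted: [1, 3, 6, 8, 9, 9, 11, 12, 13, 13]


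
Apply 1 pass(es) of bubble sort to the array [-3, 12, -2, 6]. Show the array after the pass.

After pass 1: [-3, -2, 6, 12] (2 swaps)
Total swaps: 2


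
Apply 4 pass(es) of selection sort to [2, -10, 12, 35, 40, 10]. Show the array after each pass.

Pass 1: Select minimum -10 at index 1, swap -> [-10, 2, 12, 35, 40, 10]
Pass 2: Select minimum 2 at index 1, swap -> [-10, 2, 12, 35, 40, 10]
Pass 3: Select minimum 10 at index 5, swap -> [-10, 2, 10, 35, 40, 12]
Pass 4: Select minimum 12 at index 5, swap -> [-10, 2, 10, 12, 40, 35]


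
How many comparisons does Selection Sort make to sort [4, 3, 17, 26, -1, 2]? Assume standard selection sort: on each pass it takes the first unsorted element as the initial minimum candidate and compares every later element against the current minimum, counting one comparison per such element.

Pass 1: scan indices 1..5 for the minimum = 5 comparison(s); min is -1, place at index 0 -> [-1, 3, 17, 26, 4, 2]
Pass 2: scan indices 2..5 for the minimum = 4 comparison(s); min is 2, place at index 1 -> [-1, 2, 17, 26, 4, 3]
Pass 3: scan indices 3..5 for the minimum = 3 comparison(s); min is 3, place at index 2 -> [-1, 2, 3, 26, 4, 17]
Pass 4: scan indices 4..5 for the minimum = 2 comparison(s); min is 4, place at index 3 -> [-1, 2, 3, 4, 26, 17]
Pass 5: scan indices 5..5 for the minimum = 1 comparison(s); min is 17, place at index 4 -> [-1, 2, 3, 4, 17, 26]
Selection sort always scans the whole unsorted suffix, so the count is (n-1) + (n-2) + ... + 1 = n(n-1)/2 = 6*5/2 = 15 regardless of the input order.
Total comparisons: 5 + 4 + 3 + 2 + 1 = 15


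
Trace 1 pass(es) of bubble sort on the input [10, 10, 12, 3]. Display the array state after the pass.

After pass 1: [10, 10, 3, 12] (1 swaps)
Total swaps: 1


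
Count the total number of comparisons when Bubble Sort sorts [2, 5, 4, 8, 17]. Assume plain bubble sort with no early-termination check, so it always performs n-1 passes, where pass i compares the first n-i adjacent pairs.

Pass 1: compare adjacent pairs (0,1)..(3,4) = 4 comparison(s), 1 swap(s) -> [2, 4, 5, 8, 17]
Pass 2: compare adjacent pairs (0,1)..(2,3) = 3 comparison(s), 0 swap(s) -> [2, 4, 5, 8, 17]
Pass 3: compare adjacent pairs (0,1)..(1,2) = 2 comparison(s), 0 swap(s) -> [2, 4, 5, 8, 17]
Pass 4: compare adjacent pairs (0,1)..(0,1) = 1 comparison(s), 0 swap(s) -> [2, 4, 5, 8, 17]
Total comparisons: 4 + 3 + 2 + 1 = 10


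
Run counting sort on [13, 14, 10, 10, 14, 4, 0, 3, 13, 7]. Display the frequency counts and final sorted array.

Count array: [1, 0, 0, 1, 1, 0, 0, 1, 0, 0, 2, 0, 0, 2, 2]
(count[i] = number of elements equal to i)
Cumulative count: [1, 1, 1, 2, 3, 3, 3, 4, 4, 4, 6, 6, 6, 8, 10]
Sorted: [0, 3, 4, 7, 10, 10, 13, 13, 14, 14]


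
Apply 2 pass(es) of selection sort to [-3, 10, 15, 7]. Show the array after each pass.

Pass 1: Select minimum -3 at index 0, swap -> [-3, 10, 15, 7]
Pass 2: Select minimum 7 at index 3, swap -> [-3, 7, 15, 10]


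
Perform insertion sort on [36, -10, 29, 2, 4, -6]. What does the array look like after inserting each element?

First element 36 is already 'sorted'
Insert -10: shifted 1 elements -> [-10, 36, 29, 2, 4, -6]
Insert 29: shifted 1 elements -> [-10, 29, 36, 2, 4, -6]
Insert 2: shifted 2 elements -> [-10, 2, 29, 36, 4, -6]
Insert 4: shifted 2 elements -> [-10, 2, 4, 29, 36, -6]
Insert -6: shifted 4 elements -> [-10, -6, 2, 4, 29, 36]


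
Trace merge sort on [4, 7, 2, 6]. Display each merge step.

Divide and conquer:
  Merge [4] + [7] -> [4, 7]
  Merge [2] + [6] -> [2, 6]
  Merge [4, 7] + [2, 6] -> [2, 4, 6, 7]


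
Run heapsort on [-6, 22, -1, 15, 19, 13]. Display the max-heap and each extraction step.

Build heap: [22, 19, 13, 15, -6, -1]
Extract 22: [19, 15, 13, -1, -6, 22]
Extract 19: [15, -1, 13, -6, 19, 22]
Extract 15: [13, -1, -6, 15, 19, 22]
Extract 13: [-1, -6, 13, 15, 19, 22]
Extract -1: [-6, -1, 13, 15, 19, 22]


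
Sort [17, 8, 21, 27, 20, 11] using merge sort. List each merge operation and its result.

Divide and conquer:
  Merge [8] + [21] -> [8, 21]
  Merge [17] + [8, 21] -> [8, 17, 21]
  Merge [20] + [11] -> [11, 20]
  Merge [27] + [11, 20] -> [11, 20, 27]
  Merge [8, 17, 21] + [11, 20, 27] -> [8, 11, 17, 20, 21, 27]


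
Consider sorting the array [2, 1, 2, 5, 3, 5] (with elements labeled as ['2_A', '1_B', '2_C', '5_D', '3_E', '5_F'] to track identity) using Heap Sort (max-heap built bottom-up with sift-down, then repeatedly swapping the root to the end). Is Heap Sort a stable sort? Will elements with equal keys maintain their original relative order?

Trace Heap Sort on the labeled array (the key is the number; the letter only tracks identity):
  Build max-heap: [5_D, 3_E, 5_F, 1_B, 2_A, 2_C]
  Swap root 5_D to index 5, re-heapify first 5 -> [5_F, 3_E, 2_C, 1_B, 2_A, 5_D]
  Swap root 5_F to index 4, re-heapify first 4 -> [3_E, 2_A, 2_C, 1_B, 5_F, 5_D]
  Swap root 3_E to index 3, re-heapify first 3 -> [2_A, 1_B, 2_C, 3_E, 5_F, 5_D]
  Swap root 2_A to index 2, re-heapify first 2 -> [2_C, 1_B, 2_A, 3_E, 5_F, 5_D]
  Swap root 2_C to index 1, re-heapify first 1 -> [1_B, 2_C, 2_A, 3_E, 5_F, 5_D]
Final order: [1_B, 2_C, 2_A, 3_E, 5_F, 5_D]
Equal keys:
  value 2: originally 2_A, 2_C; after sorting 2_C, 2_A -> order changed
  value 5: originally 5_D, 5_F; after sorting 5_F, 5_D -> order changed
Equal keys were reordered, so Heap Sort is not stable: heap construction and root-to-end swaps move elements without regard to the original order of equal keys. (One such input is enough; an unstable sort may happen to preserve order on other inputs, but it gives no guarantee.)
Answer: Not stable


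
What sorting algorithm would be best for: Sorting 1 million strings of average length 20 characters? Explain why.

Best choice: MSD radix sort or Mergesort
Reason: MSD radix sort is a non-comparison sort that buckets the strings by successive character positions, running in time proportional to the total number of characters examined rather than O(n log n) string comparisons; mergesort is a stable O(n log n)-comparison alternative that works for arbitrary variable-length keys


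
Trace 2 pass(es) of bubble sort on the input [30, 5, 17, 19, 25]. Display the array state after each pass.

After pass 1: [5, 17, 19, 25, 30] (4 swaps)
After pass 2: [5, 17, 19, 25, 30] (0 swaps)
Total swaps: 4


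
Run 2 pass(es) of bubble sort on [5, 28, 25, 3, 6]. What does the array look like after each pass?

After pass 1: [5, 25, 3, 6, 28] (3 swaps)
After pass 2: [5, 3, 6, 25, 28] (2 swaps)
Total swaps: 5


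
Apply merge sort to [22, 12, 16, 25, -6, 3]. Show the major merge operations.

Divide and conquer:
  Merge [12] + [16] -> [12, 16]
  Merge [22] + [12, 16] -> [12, 16, 22]
  Merge [-6] + [3] -> [-6, 3]
  Merge [25] + [-6, 3] -> [-6, 3, 25]
  Merge [12, 16, 22] + [-6, 3, 25] -> [-6, 3, 12, 16, 22, 25]


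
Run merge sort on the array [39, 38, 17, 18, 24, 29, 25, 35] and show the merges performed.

Divide and conquer:
  Merge [39] + [38] -> [38, 39]
  Merge [17] + [18] -> [17, 18]
  Merge [38, 39] + [17, 18] -> [17, 18, 38, 39]
  Merge [24] + [29] -> [24, 29]
  Merge [25] + [35] -> [25, 35]
  Merge [24, 29] + [25, 35] -> [24, 25, 29, 35]
  Merge [17, 18, 38, 39] + [24, 25, 29, 35] -> [17, 18, 24, 25, 29, 35, 38, 39]


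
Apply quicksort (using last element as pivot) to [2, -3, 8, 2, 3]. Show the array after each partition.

Partition 1: pivot=3 at index 3 -> [2, -3, 2, 3, 8]
Partition 2: pivot=2 at index 2 -> [2, -3, 2, 3, 8]
Partition 3: pivot=-3 at index 0 -> [-3, 2, 2, 3, 8]


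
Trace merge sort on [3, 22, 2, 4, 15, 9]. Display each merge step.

Divide and conquer:
  Merge [22] + [2] -> [2, 22]
  Merge [3] + [2, 22] -> [2, 3, 22]
  Merge [15] + [9] -> [9, 15]
  Merge [4] + [9, 15] -> [4, 9, 15]
  Merge [2, 3, 22] + [4, 9, 15] -> [2, 3, 4, 9, 15, 22]


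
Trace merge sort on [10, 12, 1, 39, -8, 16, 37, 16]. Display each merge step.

Divide and conquer:
  Merge [10] + [12] -> [10, 12]
  Merge [1] + [39] -> [1, 39]
  Merge [10, 12] + [1, 39] -> [1, 10, 12, 39]
  Merge [-8] + [16] -> [-8, 16]
  Merge [37] + [16] -> [16, 37]
  Merge [-8, 16] + [16, 37] -> [-8, 16, 16, 37]
  Merge [1, 10, 12, 39] + [-8, 16, 16, 37] -> [-8, 1, 10, 12, 16, 16, 37, 39]


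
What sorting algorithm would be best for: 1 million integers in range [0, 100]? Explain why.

Best choice: Counting sort
Reason: O(n + k) where k=100 is small; linear time beats O(n log n)


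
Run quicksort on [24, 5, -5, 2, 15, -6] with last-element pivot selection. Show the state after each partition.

Partition 1: pivot=-6 at index 0 -> [-6, 5, -5, 2, 15, 24]
Partition 2: pivot=24 at index 5 -> [-6, 5, -5, 2, 15, 24]
Partition 3: pivot=15 at index 4 -> [-6, 5, -5, 2, 15, 24]
Partition 4: pivot=2 at index 2 -> [-6, -5, 2, 5, 15, 24]


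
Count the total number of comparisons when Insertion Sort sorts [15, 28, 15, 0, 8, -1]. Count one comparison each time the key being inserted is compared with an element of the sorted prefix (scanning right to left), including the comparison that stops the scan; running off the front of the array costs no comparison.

Insert 28: 15 <= 28 (stop) = 1 comparison(s) -> [15, 28, 15, 0, 8, -1]
Insert 15: 28 > 15 (shift), 15 <= 15 (stop) = 2 comparison(s) -> [15, 15, 28, 0, 8, -1]
Insert 0: 28 > 0 (shift), 15 > 0 (shift), 15 > 0 (shift), reached front = 3 comparison(s) -> [0, 15, 15, 28, 8, -1]
Insert 8: 28 > 8 (shift), 15 > 8 (shift), 15 > 8 (shift), 0 <= 8 (stop) = 4 comparison(s) -> [0, 8, 15, 15, 28, -1]
Insert -1: 28 > -1 (shift), 15 > -1 (shift), 15 > -1 (shift), 8 > -1 (shift), 0 > -1 (shift), reached front = 5 comparison(s) -> [-1, 0, 8, 15, 15, 28]
Total comparisons: 1 + 2 + 3 + 4 + 5 = 15


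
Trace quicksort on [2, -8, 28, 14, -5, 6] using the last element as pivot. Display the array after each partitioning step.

Partition 1: pivot=6 at index 3 -> [2, -8, -5, 6, 28, 14]
Partition 2: pivot=-5 at index 1 -> [-8, -5, 2, 6, 28, 14]
Partition 3: pivot=14 at index 4 -> [-8, -5, 2, 6, 14, 28]


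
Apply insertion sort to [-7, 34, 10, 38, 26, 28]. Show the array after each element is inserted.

First element -7 is already 'sorted'
Insert 34: shifted 0 elements -> [-7, 34, 10, 38, 26, 28]
Insert 10: shifted 1 elements -> [-7, 10, 34, 38, 26, 28]
Insert 38: shifted 0 elements -> [-7, 10, 34, 38, 26, 28]
Insert 26: shifted 2 elements -> [-7, 10, 26, 34, 38, 28]
Insert 28: shifted 2 elements -> [-7, 10, 26, 28, 34, 38]


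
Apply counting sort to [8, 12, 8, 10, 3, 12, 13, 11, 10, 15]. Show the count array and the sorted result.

Count array: [0, 0, 0, 1, 0, 0, 0, 0, 2, 0, 2, 1, 2, 1, 0, 1]
(count[i] = number of elements equal to i)
Cumulative count: [0, 0, 0, 1, 1, 1, 1, 1, 3, 3, 5, 6, 8, 9, 9, 10]
Sorted: [3, 8, 8, 10, 10, 11, 12, 12, 13, 15]


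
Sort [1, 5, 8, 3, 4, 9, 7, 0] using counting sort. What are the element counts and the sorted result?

Count array: [1, 1, 0, 1, 1, 1, 0, 1, 1, 1]
(count[i] = number of elements equal to i)
Cumulative count: [1, 2, 2, 3, 4, 5, 5, 6, 7, 8]
Sorted: [0, 1, 3, 4, 5, 7, 8, 9]


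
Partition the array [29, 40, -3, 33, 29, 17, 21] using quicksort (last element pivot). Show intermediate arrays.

Partition 1: pivot=21 at index 2 -> [-3, 17, 21, 33, 29, 40, 29]
Partition 2: pivot=17 at index 1 -> [-3, 17, 21, 33, 29, 40, 29]
Partition 3: pivot=29 at index 4 -> [-3, 17, 21, 29, 29, 40, 33]
Partition 4: pivot=33 at index 5 -> [-3, 17, 21, 29, 29, 33, 40]


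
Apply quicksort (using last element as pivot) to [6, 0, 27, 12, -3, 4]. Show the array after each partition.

Partition 1: pivot=4 at index 2 -> [0, -3, 4, 12, 6, 27]
Partition 2: pivot=-3 at index 0 -> [-3, 0, 4, 12, 6, 27]
Partition 3: pivot=27 at index 5 -> [-3, 0, 4, 12, 6, 27]
Partition 4: pivot=6 at index 3 -> [-3, 0, 4, 6, 12, 27]


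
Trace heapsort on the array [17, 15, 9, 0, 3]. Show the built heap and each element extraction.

Build heap: [17, 15, 9, 0, 3]
Extract 17: [15, 3, 9, 0, 17]
Extract 15: [9, 3, 0, 15, 17]
Extract 9: [3, 0, 9, 15, 17]
Extract 3: [0, 3, 9, 15, 17]


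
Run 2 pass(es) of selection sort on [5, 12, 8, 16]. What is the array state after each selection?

Pass 1: Select minimum 5 at index 0, swap -> [5, 12, 8, 16]
Pass 2: Select minimum 8 at index 2, swap -> [5, 8, 12, 16]


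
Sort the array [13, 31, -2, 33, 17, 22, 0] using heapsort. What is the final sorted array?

Build heap: [33, 31, 22, 13, 17, -2, 0]
Extract 33: [31, 17, 22, 13, 0, -2, 33]
Extract 31: [22, 17, -2, 13, 0, 31, 33]
Extract 22: [17, 13, -2, 0, 22, 31, 33]
Extract 17: [13, 0, -2, 17, 22, 31, 33]
Extract 13: [0, -2, 13, 17, 22, 31, 33]
Extract 0: [-2, 0, 13, 17, 22, 31, 33]


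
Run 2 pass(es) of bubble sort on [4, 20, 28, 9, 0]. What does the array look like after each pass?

After pass 1: [4, 20, 9, 0, 28] (2 swaps)
After pass 2: [4, 9, 0, 20, 28] (2 swaps)
Total swaps: 4


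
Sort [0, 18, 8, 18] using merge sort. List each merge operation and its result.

Divide and conquer:
  Merge [0] + [18] -> [0, 18]
  Merge [8] + [18] -> [8, 18]
  Merge [0, 18] + [8, 18] -> [0, 8, 18, 18]


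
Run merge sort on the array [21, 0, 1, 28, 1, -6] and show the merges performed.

Divide and conquer:
  Merge [0] + [1] -> [0, 1]
  Merge [21] + [0, 1] -> [0, 1, 21]
  Merge [1] + [-6] -> [-6, 1]
  Merge [28] + [-6, 1] -> [-6, 1, 28]
  Merge [0, 1, 21] + [-6, 1, 28] -> [-6, 0, 1, 1, 21, 28]


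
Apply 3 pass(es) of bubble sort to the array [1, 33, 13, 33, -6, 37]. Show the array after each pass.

After pass 1: [1, 13, 33, -6, 33, 37] (2 swaps)
After pass 2: [1, 13, -6, 33, 33, 37] (1 swaps)
After pass 3: [1, -6, 13, 33, 33, 37] (1 swaps)
Total swaps: 4


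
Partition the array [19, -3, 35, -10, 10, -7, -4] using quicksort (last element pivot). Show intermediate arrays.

Partition 1: pivot=-4 at index 2 -> [-10, -7, -4, 19, 10, -3, 35]
Partition 2: pivot=-7 at index 1 -> [-10, -7, -4, 19, 10, -3, 35]
Partition 3: pivot=35 at index 6 -> [-10, -7, -4, 19, 10, -3, 35]
Partition 4: pivot=-3 at index 3 -> [-10, -7, -4, -3, 10, 19, 35]
Partition 5: pivot=19 at index 5 -> [-10, -7, -4, -3, 10, 19, 35]


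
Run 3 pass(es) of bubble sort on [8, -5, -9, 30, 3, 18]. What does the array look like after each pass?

After pass 1: [-5, -9, 8, 3, 18, 30] (4 swaps)
After pass 2: [-9, -5, 3, 8, 18, 30] (2 swaps)
After pass 3: [-9, -5, 3, 8, 18, 30] (0 swaps)
Total swaps: 6


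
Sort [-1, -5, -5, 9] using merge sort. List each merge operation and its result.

Divide and conquer:
  Merge [-1] + [-5] -> [-5, -1]
  Merge [-5] + [9] -> [-5, 9]
  Merge [-5, -1] + [-5, 9] -> [-5, -5, -1, 9]


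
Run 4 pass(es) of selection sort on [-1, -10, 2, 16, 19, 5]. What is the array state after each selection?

Pass 1: Select minimum -10 at index 1, swap -> [-10, -1, 2, 16, 19, 5]
Pass 2: Select minimum -1 at index 1, swap -> [-10, -1, 2, 16, 19, 5]
Pass 3: Select minimum 2 at index 2, swap -> [-10, -1, 2, 16, 19, 5]
Pass 4: Select minimum 5 at index 5, swap -> [-10, -1, 2, 5, 19, 16]


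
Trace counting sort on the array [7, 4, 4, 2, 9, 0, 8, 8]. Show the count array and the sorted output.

Count array: [1, 0, 1, 0, 2, 0, 0, 1, 2, 1]
(count[i] = number of elements equal to i)
Cumulative count: [1, 1, 2, 2, 4, 4, 4, 5, 7, 8]
Sorted: [0, 2, 4, 4, 7, 8, 8, 9]


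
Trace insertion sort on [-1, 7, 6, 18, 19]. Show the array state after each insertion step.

First element -1 is already 'sorted'
Insert 7: shifted 0 elements -> [-1, 7, 6, 18, 19]
Insert 6: shifted 1 elements -> [-1, 6, 7, 18, 19]
Insert 18: shifted 0 elements -> [-1, 6, 7, 18, 19]
Insert 19: shifted 0 elements -> [-1, 6, 7, 18, 19]


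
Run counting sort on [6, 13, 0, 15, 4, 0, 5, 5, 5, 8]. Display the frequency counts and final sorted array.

Count array: [2, 0, 0, 0, 1, 3, 1, 0, 1, 0, 0, 0, 0, 1, 0, 1]
(count[i] = number of elements equal to i)
Cumulative count: [2, 2, 2, 2, 3, 6, 7, 7, 8, 8, 8, 8, 8, 9, 9, 10]
Sorted: [0, 0, 4, 5, 5, 5, 6, 8, 13, 15]


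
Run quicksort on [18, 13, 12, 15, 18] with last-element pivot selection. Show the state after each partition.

Partition 1: pivot=18 at index 4 -> [18, 13, 12, 15, 18]
Partition 2: pivot=15 at index 2 -> [13, 12, 15, 18, 18]
Partition 3: pivot=12 at index 0 -> [12, 13, 15, 18, 18]


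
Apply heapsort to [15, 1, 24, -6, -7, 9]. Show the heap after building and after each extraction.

Build heap: [24, 1, 15, -6, -7, 9]
Extract 24: [15, 1, 9, -6, -7, 24]
Extract 15: [9, 1, -7, -6, 15, 24]
Extract 9: [1, -6, -7, 9, 15, 24]
Extract 1: [-6, -7, 1, 9, 15, 24]
Extract -6: [-7, -6, 1, 9, 15, 24]


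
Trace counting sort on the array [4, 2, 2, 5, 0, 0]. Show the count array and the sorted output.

Count array: [2, 0, 2, 0, 1, 1]
(count[i] = number of elements equal to i)
Cumulative count: [2, 2, 4, 4, 5, 6]
Sorted: [0, 0, 2, 2, 4, 5]


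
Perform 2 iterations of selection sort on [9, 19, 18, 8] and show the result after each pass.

Pass 1: Select minimum 8 at index 3, swap -> [8, 19, 18, 9]
Pass 2: Select minimum 9 at index 3, swap -> [8, 9, 18, 19]


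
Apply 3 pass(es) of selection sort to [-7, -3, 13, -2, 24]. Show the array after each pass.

Pass 1: Select minimum -7 at index 0, swap -> [-7, -3, 13, -2, 24]
Pass 2: Select minimum -3 at index 1, swap -> [-7, -3, 13, -2, 24]
Pass 3: Select minimum -2 at index 3, swap -> [-7, -3, -2, 13, 24]


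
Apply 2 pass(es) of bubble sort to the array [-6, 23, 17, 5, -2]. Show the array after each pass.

After pass 1: [-6, 17, 5, -2, 23] (3 swaps)
After pass 2: [-6, 5, -2, 17, 23] (2 swaps)
Total swaps: 5


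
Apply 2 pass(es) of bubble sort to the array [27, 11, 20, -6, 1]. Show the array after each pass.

After pass 1: [11, 20, -6, 1, 27] (4 swaps)
After pass 2: [11, -6, 1, 20, 27] (2 swaps)
Total swaps: 6


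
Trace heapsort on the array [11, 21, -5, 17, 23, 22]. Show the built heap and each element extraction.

Build heap: [23, 21, 22, 17, 11, -5]
Extract 23: [22, 21, -5, 17, 11, 23]
Extract 22: [21, 17, -5, 11, 22, 23]
Extract 21: [17, 11, -5, 21, 22, 23]
Extract 17: [11, -5, 17, 21, 22, 23]
Extract 11: [-5, 11, 17, 21, 22, 23]


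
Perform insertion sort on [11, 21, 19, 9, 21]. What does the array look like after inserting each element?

First element 11 is already 'sorted'
Insert 21: shifted 0 elements -> [11, 21, 19, 9, 21]
Insert 19: shifted 1 elements -> [11, 19, 21, 9, 21]
Insert 9: shifted 3 elements -> [9, 11, 19, 21, 21]
Insert 21: shifted 0 elements -> [9, 11, 19, 21, 21]


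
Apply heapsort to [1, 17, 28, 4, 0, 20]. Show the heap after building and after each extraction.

Build heap: [28, 17, 20, 4, 0, 1]
Extract 28: [20, 17, 1, 4, 0, 28]
Extract 20: [17, 4, 1, 0, 20, 28]
Extract 17: [4, 0, 1, 17, 20, 28]
Extract 4: [1, 0, 4, 17, 20, 28]
Extract 1: [0, 1, 4, 17, 20, 28]


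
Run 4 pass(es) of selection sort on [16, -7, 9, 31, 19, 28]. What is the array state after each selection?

Pass 1: Select minimum -7 at index 1, swap -> [-7, 16, 9, 31, 19, 28]
Pass 2: Select minimum 9 at index 2, swap -> [-7, 9, 16, 31, 19, 28]
Pass 3: Select minimum 16 at index 2, swap -> [-7, 9, 16, 31, 19, 28]
Pass 4: Select minimum 19 at index 4, swap -> [-7, 9, 16, 19, 31, 28]


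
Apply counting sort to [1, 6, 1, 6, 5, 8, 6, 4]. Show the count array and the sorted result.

Count array: [0, 2, 0, 0, 1, 1, 3, 0, 1]
(count[i] = number of elements equal to i)
Cumulative count: [0, 2, 2, 2, 3, 4, 7, 7, 8]
Sorted: [1, 1, 4, 5, 6, 6, 6, 8]


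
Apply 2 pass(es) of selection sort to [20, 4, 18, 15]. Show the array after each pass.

Pass 1: Select minimum 4 at index 1, swap -> [4, 20, 18, 15]
Pass 2: Select minimum 15 at index 3, swap -> [4, 15, 18, 20]


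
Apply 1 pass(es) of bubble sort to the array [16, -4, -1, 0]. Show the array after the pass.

After pass 1: [-4, -1, 0, 16] (3 swaps)
Total swaps: 3


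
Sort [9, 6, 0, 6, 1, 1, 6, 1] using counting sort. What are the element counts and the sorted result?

Count array: [1, 3, 0, 0, 0, 0, 3, 0, 0, 1]
(count[i] = number of elements equal to i)
Cumulative count: [1, 4, 4, 4, 4, 4, 7, 7, 7, 8]
Sorted: [0, 1, 1, 1, 6, 6, 6, 9]


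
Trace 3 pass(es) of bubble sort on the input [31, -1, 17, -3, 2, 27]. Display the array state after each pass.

After pass 1: [-1, 17, -3, 2, 27, 31] (5 swaps)
After pass 2: [-1, -3, 2, 17, 27, 31] (2 swaps)
After pass 3: [-3, -1, 2, 17, 27, 31] (1 swaps)
Total swaps: 8


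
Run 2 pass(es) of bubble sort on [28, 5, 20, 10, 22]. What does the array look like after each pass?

After pass 1: [5, 20, 10, 22, 28] (4 swaps)
After pass 2: [5, 10, 20, 22, 28] (1 swaps)
Total swaps: 5


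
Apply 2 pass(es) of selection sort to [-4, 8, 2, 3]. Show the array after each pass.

Pass 1: Select minimum -4 at index 0, swap -> [-4, 8, 2, 3]
Pass 2: Select minimum 2 at index 2, swap -> [-4, 2, 8, 3]


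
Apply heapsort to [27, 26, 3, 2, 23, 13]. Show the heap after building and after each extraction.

Build heap: [27, 26, 13, 2, 23, 3]
Extract 27: [26, 23, 13, 2, 3, 27]
Extract 26: [23, 3, 13, 2, 26, 27]
Extract 23: [13, 3, 2, 23, 26, 27]
Extract 13: [3, 2, 13, 23, 26, 27]
Extract 3: [2, 3, 13, 23, 26, 27]


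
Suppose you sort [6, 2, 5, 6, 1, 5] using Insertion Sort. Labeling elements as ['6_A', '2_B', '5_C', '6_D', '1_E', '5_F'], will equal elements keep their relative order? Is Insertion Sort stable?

Trace Insertion Sort on the labeled array (the key is the number; the letter only tracks identity):
  Insert 2_B at index 0: [2_B, 6_A, 5_C, 6_D, 1_E, 5_F]
  Insert 5_C at index 1: [2_B, 5_C, 6_A, 6_D, 1_E, 5_F]
  Insert 6_D at index 3: [2_B, 5_C, 6_A, 6_D, 1_E, 5_F]
  Insert 1_E at index 0: [1_E, 2_B, 5_C, 6_A, 6_D, 5_F]
  Insert 5_F at index 3: [1_E, 2_B, 5_C, 5_F, 6_A, 6_D]
Final order: [1_E, 2_B, 5_C, 5_F, 6_A, 6_D]
Equal keys:
  value 5: originally 5_C, 5_F; after sorting 5_C, 5_F -> order preserved
  value 6: originally 6_A, 6_D; after sorting 6_A, 6_D -> order preserved
All equal keys kept their original relative order. Insertion Sort is stable: elements are shifted only while they are strictly greater than the key, so a key is inserted after any equal elements already placed.
Answer: Stable


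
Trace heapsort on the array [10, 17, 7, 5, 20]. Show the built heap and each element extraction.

Build heap: [20, 17, 7, 5, 10]
Extract 20: [17, 10, 7, 5, 20]
Extract 17: [10, 5, 7, 17, 20]
Extract 10: [7, 5, 10, 17, 20]
Extract 7: [5, 7, 10, 17, 20]


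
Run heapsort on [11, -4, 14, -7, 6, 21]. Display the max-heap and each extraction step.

Build heap: [21, 6, 14, -7, -4, 11]
Extract 21: [14, 6, 11, -7, -4, 21]
Extract 14: [11, 6, -4, -7, 14, 21]
Extract 11: [6, -7, -4, 11, 14, 21]
Extract 6: [-4, -7, 6, 11, 14, 21]
Extract -4: [-7, -4, 6, 11, 14, 21]


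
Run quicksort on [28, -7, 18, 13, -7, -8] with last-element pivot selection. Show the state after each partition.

Partition 1: pivot=-8 at index 0 -> [-8, -7, 18, 13, -7, 28]
Partition 2: pivot=28 at index 5 -> [-8, -7, 18, 13, -7, 28]
Partition 3: pivot=-7 at index 2 -> [-8, -7, -7, 13, 18, 28]
Partition 4: pivot=18 at index 4 -> [-8, -7, -7, 13, 18, 28]


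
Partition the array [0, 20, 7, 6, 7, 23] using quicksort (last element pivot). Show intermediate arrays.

Partition 1: pivot=23 at index 5 -> [0, 20, 7, 6, 7, 23]
Partition 2: pivot=7 at index 3 -> [0, 7, 6, 7, 20, 23]
Partition 3: pivot=6 at index 1 -> [0, 6, 7, 7, 20, 23]


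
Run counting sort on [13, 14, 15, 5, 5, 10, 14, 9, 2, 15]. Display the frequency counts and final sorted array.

Count array: [0, 0, 1, 0, 0, 2, 0, 0, 0, 1, 1, 0, 0, 1, 2, 2]
(count[i] = number of elements equal to i)
Cumulative count: [0, 0, 1, 1, 1, 3, 3, 3, 3, 4, 5, 5, 5, 6, 8, 10]
Sorted: [2, 5, 5, 9, 10, 13, 14, 14, 15, 15]


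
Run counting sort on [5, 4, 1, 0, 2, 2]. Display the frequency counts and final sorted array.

Count array: [1, 1, 2, 0, 1, 1]
(count[i] = number of elements equal to i)
Cumulative count: [1, 2, 4, 4, 5, 6]
Sorted: [0, 1, 2, 2, 4, 5]


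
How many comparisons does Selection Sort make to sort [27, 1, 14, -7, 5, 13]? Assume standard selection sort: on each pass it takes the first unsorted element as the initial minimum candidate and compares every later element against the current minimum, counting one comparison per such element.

Pass 1: scan indices 1..5 for the minimum = 5 comparison(s); min is -7, place at index 0 -> [-7, 1, 14, 27, 5, 13]
Pass 2: scan indices 2..5 for the minimum = 4 comparison(s); min is 1, place at index 1 -> [-7, 1, 14, 27, 5, 13]
Pass 3: scan indices 3..5 for the minimum = 3 comparison(s); min is 5, place at index 2 -> [-7, 1, 5, 27, 14, 13]
Pass 4: scan indices 4..5 for the minimum = 2 comparison(s); min is 13, place at index 3 -> [-7, 1, 5, 13, 14, 27]
Pass 5: scan indices 5..5 for the minimum = 1 comparison(s); min is 14, place at index 4 -> [-7, 1, 5, 13, 14, 27]
Selection sort always scans the whole unsorted suffix, so the count is (n-1) + (n-2) + ... + 1 = n(n-1)/2 = 6*5/2 = 15 regardless of the input order.
Total comparisons: 5 + 4 + 3 + 2 + 1 = 15


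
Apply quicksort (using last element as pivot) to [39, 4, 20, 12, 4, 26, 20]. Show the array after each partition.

Partition 1: pivot=20 at index 4 -> [4, 20, 12, 4, 20, 26, 39]
Partition 2: pivot=4 at index 1 -> [4, 4, 12, 20, 20, 26, 39]
Partition 3: pivot=20 at index 3 -> [4, 4, 12, 20, 20, 26, 39]
Partition 4: pivot=39 at index 6 -> [4, 4, 12, 20, 20, 26, 39]


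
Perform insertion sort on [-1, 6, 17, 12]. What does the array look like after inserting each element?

First element -1 is already 'sorted'
Insert 6: shifted 0 elements -> [-1, 6, 17, 12]
Insert 17: shifted 0 elements -> [-1, 6, 17, 12]
Insert 12: shifted 1 elements -> [-1, 6, 12, 17]


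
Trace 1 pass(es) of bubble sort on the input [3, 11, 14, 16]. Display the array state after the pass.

After pass 1: [3, 11, 14, 16] (0 swaps)
Total swaps: 0


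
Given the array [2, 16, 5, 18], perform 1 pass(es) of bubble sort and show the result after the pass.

After pass 1: [2, 5, 16, 18] (1 swaps)
Total swaps: 1


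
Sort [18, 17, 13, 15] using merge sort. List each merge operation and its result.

Divide and conquer:
  Merge [18] + [17] -> [17, 18]
  Merge [13] + [15] -> [13, 15]
  Merge [17, 18] + [13, 15] -> [13, 15, 17, 18]


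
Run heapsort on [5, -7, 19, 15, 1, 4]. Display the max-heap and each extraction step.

Build heap: [19, 15, 5, -7, 1, 4]
Extract 19: [15, 4, 5, -7, 1, 19]
Extract 15: [5, 4, 1, -7, 15, 19]
Extract 5: [4, -7, 1, 5, 15, 19]
Extract 4: [1, -7, 4, 5, 15, 19]
Extract 1: [-7, 1, 4, 5, 15, 19]


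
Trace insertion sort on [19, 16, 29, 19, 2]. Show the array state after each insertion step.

First element 19 is already 'sorted'
Insert 16: shifted 1 elements -> [16, 19, 29, 19, 2]
Insert 29: shifted 0 elements -> [16, 19, 29, 19, 2]
Insert 19: shifted 1 elements -> [16, 19, 19, 29, 2]
Insert 2: shifted 4 elements -> [2, 16, 19, 19, 29]


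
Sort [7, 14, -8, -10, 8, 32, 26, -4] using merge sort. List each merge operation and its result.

Divide and conquer:
  Merge [7] + [14] -> [7, 14]
  Merge [-8] + [-10] -> [-10, -8]
  Merge [7, 14] + [-10, -8] -> [-10, -8, 7, 14]
  Merge [8] + [32] -> [8, 32]
  Merge [26] + [-4] -> [-4, 26]
  Merge [8, 32] + [-4, 26] -> [-4, 8, 26, 32]
  Merge [-10, -8, 7, 14] + [-4, 8, 26, 32] -> [-10, -8, -4, 7, 8, 14, 26, 32]


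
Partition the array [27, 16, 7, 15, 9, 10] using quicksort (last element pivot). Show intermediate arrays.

Partition 1: pivot=10 at index 2 -> [7, 9, 10, 15, 16, 27]
Partition 2: pivot=9 at index 1 -> [7, 9, 10, 15, 16, 27]
Partition 3: pivot=27 at index 5 -> [7, 9, 10, 15, 16, 27]
Partition 4: pivot=16 at index 4 -> [7, 9, 10, 15, 16, 27]


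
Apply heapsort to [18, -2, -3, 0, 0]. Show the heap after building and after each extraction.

Build heap: [18, 0, -3, -2, 0]
Extract 18: [0, 0, -3, -2, 18]
Extract 0: [0, -2, -3, 0, 18]
Extract 0: [-2, -3, 0, 0, 18]
Extract -2: [-3, -2, 0, 0, 18]


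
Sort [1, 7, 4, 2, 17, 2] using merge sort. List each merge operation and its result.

Divide and conquer:
  Merge [7] + [4] -> [4, 7]
  Merge [1] + [4, 7] -> [1, 4, 7]
  Merge [17] + [2] -> [2, 17]
  Merge [2] + [2, 17] -> [2, 2, 17]
  Merge [1, 4, 7] + [2, 2, 17] -> [1, 2, 2, 4, 7, 17]


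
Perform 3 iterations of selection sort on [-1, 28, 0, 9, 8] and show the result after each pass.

Pass 1: Select minimum -1 at index 0, swap -> [-1, 28, 0, 9, 8]
Pass 2: Select minimum 0 at index 2, swap -> [-1, 0, 28, 9, 8]
Pass 3: Select minimum 8 at index 4, swap -> [-1, 0, 8, 9, 28]


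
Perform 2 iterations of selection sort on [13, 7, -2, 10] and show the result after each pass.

Pass 1: Select minimum -2 at index 2, swap -> [-2, 7, 13, 10]
Pass 2: Select minimum 7 at index 1, swap -> [-2, 7, 13, 10]


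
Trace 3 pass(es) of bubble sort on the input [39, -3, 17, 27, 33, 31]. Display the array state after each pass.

After pass 1: [-3, 17, 27, 33, 31, 39] (5 swaps)
After pass 2: [-3, 17, 27, 31, 33, 39] (1 swaps)
After pass 3: [-3, 17, 27, 31, 33, 39] (0 swaps)
Total swaps: 6


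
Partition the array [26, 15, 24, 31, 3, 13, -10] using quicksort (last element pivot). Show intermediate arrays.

Partition 1: pivot=-10 at index 0 -> [-10, 15, 24, 31, 3, 13, 26]
Partition 2: pivot=26 at index 5 -> [-10, 15, 24, 3, 13, 26, 31]
Partition 3: pivot=13 at index 2 -> [-10, 3, 13, 15, 24, 26, 31]
Partition 4: pivot=24 at index 4 -> [-10, 3, 13, 15, 24, 26, 31]


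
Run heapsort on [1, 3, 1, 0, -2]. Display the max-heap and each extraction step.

Build heap: [3, 1, 1, 0, -2]
Extract 3: [1, 0, 1, -2, 3]
Extract 1: [1, 0, -2, 1, 3]
Extract 1: [0, -2, 1, 1, 3]
Extract 0: [-2, 0, 1, 1, 3]


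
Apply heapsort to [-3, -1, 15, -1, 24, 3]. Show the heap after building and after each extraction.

Build heap: [24, -1, 15, -3, -1, 3]
Extract 24: [15, -1, 3, -3, -1, 24]
Extract 15: [3, -1, -1, -3, 15, 24]
Extract 3: [-1, -3, -1, 3, 15, 24]
Extract -1: [-1, -3, -1, 3, 15, 24]
Extract -1: [-3, -1, -1, 3, 15, 24]


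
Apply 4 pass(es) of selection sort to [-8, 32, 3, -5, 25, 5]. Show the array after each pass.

Pass 1: Select minimum -8 at index 0, swap -> [-8, 32, 3, -5, 25, 5]
Pass 2: Select minimum -5 at index 3, swap -> [-8, -5, 3, 32, 25, 5]
Pass 3: Select minimum 3 at index 2, swap -> [-8, -5, 3, 32, 25, 5]
Pass 4: Select minimum 5 at index 5, swap -> [-8, -5, 3, 5, 25, 32]


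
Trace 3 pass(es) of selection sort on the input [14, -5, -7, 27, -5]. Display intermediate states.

Pass 1: Select minimum -7 at index 2, swap -> [-7, -5, 14, 27, -5]
Pass 2: Select minimum -5 at index 1, swap -> [-7, -5, 14, 27, -5]
Pass 3: Select minimum -5 at index 4, swap -> [-7, -5, -5, 27, 14]


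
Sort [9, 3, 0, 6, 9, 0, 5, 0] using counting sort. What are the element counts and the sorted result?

Count array: [3, 0, 0, 1, 0, 1, 1, 0, 0, 2]
(count[i] = number of elements equal to i)
Cumulative count: [3, 3, 3, 4, 4, 5, 6, 6, 6, 8]
Sorted: [0, 0, 0, 3, 5, 6, 9, 9]


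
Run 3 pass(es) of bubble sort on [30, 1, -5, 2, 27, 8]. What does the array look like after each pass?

After pass 1: [1, -5, 2, 27, 8, 30] (5 swaps)
After pass 2: [-5, 1, 2, 8, 27, 30] (2 swaps)
After pass 3: [-5, 1, 2, 8, 27, 30] (0 swaps)
Total swaps: 7


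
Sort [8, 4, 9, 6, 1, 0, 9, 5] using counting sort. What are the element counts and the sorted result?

Count array: [1, 1, 0, 0, 1, 1, 1, 0, 1, 2]
(count[i] = number of elements equal to i)
Cumulative count: [1, 2, 2, 2, 3, 4, 5, 5, 6, 8]
Sorted: [0, 1, 4, 5, 6, 8, 9, 9]


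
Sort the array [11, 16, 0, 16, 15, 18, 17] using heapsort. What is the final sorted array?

Build heap: [18, 16, 17, 16, 15, 0, 11]
Extract 18: [17, 16, 11, 16, 15, 0, 18]
Extract 17: [16, 16, 11, 0, 15, 17, 18]
Extract 16: [16, 15, 11, 0, 16, 17, 18]
Extract 16: [15, 0, 11, 16, 16, 17, 18]
Extract 15: [11, 0, 15, 16, 16, 17, 18]
Extract 11: [0, 11, 15, 16, 16, 17, 18]


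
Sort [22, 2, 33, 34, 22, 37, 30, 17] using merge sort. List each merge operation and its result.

Divide and conquer:
  Merge [22] + [2] -> [2, 22]
  Merge [33] + [34] -> [33, 34]
  Merge [2, 22] + [33, 34] -> [2, 22, 33, 34]
  Merge [22] + [37] -> [22, 37]
  Merge [30] + [17] -> [17, 30]
  Merge [22, 37] + [17, 30] -> [17, 22, 30, 37]
  Merge [2, 22, 33, 34] + [17, 22, 30, 37] -> [2, 17, 22, 22, 30, 33, 34, 37]


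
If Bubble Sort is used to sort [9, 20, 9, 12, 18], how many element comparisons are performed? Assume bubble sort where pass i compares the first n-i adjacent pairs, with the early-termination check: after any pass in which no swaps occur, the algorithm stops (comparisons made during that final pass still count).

Pass 1: compare adjacent pairs (0,1)..(3,4) = 4 comparison(s), 3 swap(s) -> [9, 9, 12, 18, 20]
Pass 2: compare adjacent pairs (0,1)..(2,3) = 3 comparison(s), 0 swap(s) -> [9, 9, 12, 18, 20]
No swaps in this pass, so bubble sort stops here.
Total comparisons: 4 + 3 = 7


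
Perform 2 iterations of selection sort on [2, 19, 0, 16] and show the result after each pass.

Pass 1: Select minimum 0 at index 2, swap -> [0, 19, 2, 16]
Pass 2: Select minimum 2 at index 2, swap -> [0, 2, 19, 16]


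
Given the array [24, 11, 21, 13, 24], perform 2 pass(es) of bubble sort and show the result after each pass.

After pass 1: [11, 21, 13, 24, 24] (3 swaps)
After pass 2: [11, 13, 21, 24, 24] (1 swaps)
Total swaps: 4


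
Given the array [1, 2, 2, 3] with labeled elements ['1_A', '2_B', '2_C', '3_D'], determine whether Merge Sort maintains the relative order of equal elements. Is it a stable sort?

Trace Merge Sort on the labeled array (the key is the number; the letter only tracks identity):
  Merge [1_A] + [2_B] -> [1_A, 2_B]
  Merge [2_C] + [3_D] -> [2_C, 3_D]
  Merge [1_A, 2_B] + [2_C, 3_D] -> [1_A, 2_B, 2_C, 3_D]
Final order: [1_A, 2_B, 2_C, 3_D]
Equal keys:
  value 2: originally 2_B, 2_C; after sorting 2_B, 2_C -> order preserved
All equal keys kept their original relative order. Merge Sort is stable: when the heads of the two halves are equal the merge takes from the left half first.
Answer: Stable


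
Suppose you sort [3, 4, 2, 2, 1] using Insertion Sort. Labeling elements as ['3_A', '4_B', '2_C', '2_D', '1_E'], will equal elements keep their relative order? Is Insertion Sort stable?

Trace Insertion Sort on the labeled array (the key is the number; the letter only tracks identity):
  Insert 4_B at index 1: [3_A, 4_B, 2_C, 2_D, 1_E]
  Insert 2_C at index 0: [2_C, 3_A, 4_B, 2_D, 1_E]
  Insert 2_D at index 1: [2_C, 2_D, 3_A, 4_B, 1_E]
  Insert 1_E at index 0: [1_E, 2_C, 2_D, 3_A, 4_B]
Final order: [1_E, 2_C, 2_D, 3_A, 4_B]
Equal keys:
  value 2: originally 2_C, 2_D; after sorting 2_C, 2_D -> order preserved
All equal keys kept their original relative order. Insertion Sort is stable: elements are shifted only while they are strictly greater than the key, so a key is inserted after any equal elements already placed.
Answer: Stable


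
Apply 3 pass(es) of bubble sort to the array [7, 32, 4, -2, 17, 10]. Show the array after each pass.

After pass 1: [7, 4, -2, 17, 10, 32] (4 swaps)
After pass 2: [4, -2, 7, 10, 17, 32] (3 swaps)
After pass 3: [-2, 4, 7, 10, 17, 32] (1 swaps)
Total swaps: 8


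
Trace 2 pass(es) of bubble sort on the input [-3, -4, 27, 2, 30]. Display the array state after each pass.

After pass 1: [-4, -3, 2, 27, 30] (2 swaps)
After pass 2: [-4, -3, 2, 27, 30] (0 swaps)
Total swaps: 2


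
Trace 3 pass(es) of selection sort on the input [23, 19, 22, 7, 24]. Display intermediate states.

Pass 1: Select minimum 7 at index 3, swap -> [7, 19, 22, 23, 24]
Pass 2: Select minimum 19 at index 1, swap -> [7, 19, 22, 23, 24]
Pass 3: Select minimum 22 at index 2, swap -> [7, 19, 22, 23, 24]


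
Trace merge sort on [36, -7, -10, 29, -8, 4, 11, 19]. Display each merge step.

Divide and conquer:
  Merge [36] + [-7] -> [-7, 36]
  Merge [-10] + [29] -> [-10, 29]
  Merge [-7, 36] + [-10, 29] -> [-10, -7, 29, 36]
  Merge [-8] + [4] -> [-8, 4]
  Merge [11] + [19] -> [11, 19]
  Merge [-8, 4] + [11, 19] -> [-8, 4, 11, 19]
  Merge [-10, -7, 29, 36] + [-8, 4, 11, 19] -> [-10, -8, -7, 4, 11, 19, 29, 36]


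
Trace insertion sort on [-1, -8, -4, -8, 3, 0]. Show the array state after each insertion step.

First element -1 is already 'sorted'
Insert -8: shifted 1 elements -> [-8, -1, -4, -8, 3, 0]
Insert -4: shifted 1 elements -> [-8, -4, -1, -8, 3, 0]
Insert -8: shifted 2 elements -> [-8, -8, -4, -1, 3, 0]
Insert 3: shifted 0 elements -> [-8, -8, -4, -1, 3, 0]
Insert 0: shifted 1 elements -> [-8, -8, -4, -1, 0, 3]


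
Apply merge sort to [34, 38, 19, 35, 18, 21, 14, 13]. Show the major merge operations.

Divide and conquer:
  Merge [34] + [38] -> [34, 38]
  Merge [19] + [35] -> [19, 35]
  Merge [34, 38] + [19, 35] -> [19, 34, 35, 38]
  Merge [18] + [21] -> [18, 21]
  Merge [14] + [13] -> [13, 14]
  Merge [18, 21] + [13, 14] -> [13, 14, 18, 21]
  Merge [19, 34, 35, 38] + [13, 14, 18, 21] -> [13, 14, 18, 19, 21, 34, 35, 38]


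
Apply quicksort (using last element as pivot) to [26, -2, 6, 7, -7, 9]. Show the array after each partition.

Partition 1: pivot=9 at index 4 -> [-2, 6, 7, -7, 9, 26]
Partition 2: pivot=-7 at index 0 -> [-7, 6, 7, -2, 9, 26]
Partition 3: pivot=-2 at index 1 -> [-7, -2, 7, 6, 9, 26]
Partition 4: pivot=6 at index 2 -> [-7, -2, 6, 7, 9, 26]


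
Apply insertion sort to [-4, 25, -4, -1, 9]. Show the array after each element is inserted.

First element -4 is already 'sorted'
Insert 25: shifted 0 elements -> [-4, 25, -4, -1, 9]
Insert -4: shifted 1 elements -> [-4, -4, 25, -1, 9]
Insert -1: shifted 1 elements -> [-4, -4, -1, 25, 9]
Insert 9: shifted 1 elements -> [-4, -4, -1, 9, 25]
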